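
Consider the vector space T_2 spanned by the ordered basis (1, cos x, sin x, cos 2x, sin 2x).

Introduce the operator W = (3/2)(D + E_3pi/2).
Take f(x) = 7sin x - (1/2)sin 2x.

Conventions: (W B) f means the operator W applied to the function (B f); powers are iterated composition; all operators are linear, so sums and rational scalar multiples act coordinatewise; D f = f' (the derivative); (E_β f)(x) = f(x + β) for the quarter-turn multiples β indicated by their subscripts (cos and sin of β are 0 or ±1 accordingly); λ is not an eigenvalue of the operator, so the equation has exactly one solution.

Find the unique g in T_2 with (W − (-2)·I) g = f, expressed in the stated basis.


write g with unknown coordinates in the stated basis and equate coefficients in (W − (-2)·I) g = f
solving from the highest basis element down gives g = (7/2)sin x + (6/37)cos 2x - (1/37)sin 2x
check: W g = -(12/37)cos 2x - (33/74)sin 2x
so W g − (-2)·g = 7sin x - (1/2)sin 2x = f ✓

g(x) = (7/2)sin x + (6/37)cos 2x - (1/37)sin 2x


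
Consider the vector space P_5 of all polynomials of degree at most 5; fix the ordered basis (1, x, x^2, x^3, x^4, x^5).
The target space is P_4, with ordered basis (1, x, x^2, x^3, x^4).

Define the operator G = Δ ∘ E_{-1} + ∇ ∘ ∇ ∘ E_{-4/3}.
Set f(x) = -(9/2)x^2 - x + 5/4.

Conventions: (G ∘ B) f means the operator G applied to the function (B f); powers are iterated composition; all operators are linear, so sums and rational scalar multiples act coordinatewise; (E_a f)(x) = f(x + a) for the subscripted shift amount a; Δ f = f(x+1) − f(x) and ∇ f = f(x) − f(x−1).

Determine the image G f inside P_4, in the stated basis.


the image equals g(x) = -9x - 11/2

E_{-1} f = -(9/2)x^2 + 8x - 9/4
Δ E_{-1} f = -9x + 7/2
E_{-4/3} f = -(9/2)x^2 + 11x - 65/12
∇ E_{-4/3} f = -9x + 31/2
∇ ∇ E_{-4/3} f = -9
(Δ ∘ E_{-1} + ∇ ∘ ∇ ∘ E_{-4/3}) f = -9x - 11/2


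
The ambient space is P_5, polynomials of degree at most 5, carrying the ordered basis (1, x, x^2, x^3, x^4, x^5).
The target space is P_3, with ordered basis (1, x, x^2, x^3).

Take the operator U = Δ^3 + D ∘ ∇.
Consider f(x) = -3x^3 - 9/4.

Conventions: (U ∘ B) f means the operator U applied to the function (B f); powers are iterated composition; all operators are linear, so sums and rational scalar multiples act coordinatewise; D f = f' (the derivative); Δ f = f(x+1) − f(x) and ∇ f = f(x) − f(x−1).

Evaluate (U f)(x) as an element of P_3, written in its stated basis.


the result is g(x) = -18x - 9

Δ f = -9x^2 - 9x - 3
Δ Δ f = -18x - 18
Δ Δ Δ f = -18
∇ f = -9x^2 + 9x - 3
D ∇ f = -18x + 9
(Δ^3 + D ∘ ∇) f = -18x - 9


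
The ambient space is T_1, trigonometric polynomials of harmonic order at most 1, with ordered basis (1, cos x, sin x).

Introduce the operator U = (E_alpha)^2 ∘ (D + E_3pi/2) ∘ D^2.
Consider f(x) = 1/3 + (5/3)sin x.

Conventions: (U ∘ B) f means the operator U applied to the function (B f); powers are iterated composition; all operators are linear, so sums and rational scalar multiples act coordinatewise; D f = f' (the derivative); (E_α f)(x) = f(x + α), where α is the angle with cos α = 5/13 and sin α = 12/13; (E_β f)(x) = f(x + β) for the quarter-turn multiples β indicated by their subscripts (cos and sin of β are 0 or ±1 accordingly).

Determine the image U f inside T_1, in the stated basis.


the image equals g(x) = 0

D f = (5/3)cos x
D D f = -(5/3)sin x
D D^2 f = -(5/3)cos x
E_3pi/2 D^2 f = (5/3)cos x
(D + E_3pi/2) D^2 f = 0
E_alpha (D + E_3pi/2) D^2 f = 0
E_alpha E_alpha (D + E_3pi/2) D^2 f = 0


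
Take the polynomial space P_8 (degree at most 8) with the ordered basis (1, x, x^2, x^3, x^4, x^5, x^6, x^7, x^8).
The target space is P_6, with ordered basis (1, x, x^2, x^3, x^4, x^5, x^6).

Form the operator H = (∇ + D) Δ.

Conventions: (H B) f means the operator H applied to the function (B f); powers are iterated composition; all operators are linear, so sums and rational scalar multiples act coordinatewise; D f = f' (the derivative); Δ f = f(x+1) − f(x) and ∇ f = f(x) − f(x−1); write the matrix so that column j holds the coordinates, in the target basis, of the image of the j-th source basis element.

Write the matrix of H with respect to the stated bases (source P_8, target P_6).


image of 1: 0
image of x: 0
image of x^2: 4
image of x^3: 12x + 3
image of x^4: 24x^2 + 12x + 6
image of x^5: 40x^3 + 30x^2 + 30x + 5
image of x^6: 60x^4 + 60x^3 + 90x^2 + 30x + 8
image of x^7: 84x^5 + 105x^4 + 210x^3 + 105x^2 + 56x + 7
image of x^8: 112x^6 + 168x^5 + 420x^4 + 280x^3 + 224x^2 + 56x + 10
each image's coordinates form column j of the matrix

the matrix is [[0, 0, 4, 3, 6, 5, 8, 7, 10]; [0, 0, 0, 12, 12, 30, 30, 56, 56]; [0, 0, 0, 0, 24, 30, 90, 105, 224]; [0, 0, 0, 0, 0, 40, 60, 210, 280]; [0, 0, 0, 0, 0, 0, 60, 105, 420]; [0, 0, 0, 0, 0, 0, 0, 84, 168]; [0, 0, 0, 0, 0, 0, 0, 0, 112]] (rows listed top to bottom)


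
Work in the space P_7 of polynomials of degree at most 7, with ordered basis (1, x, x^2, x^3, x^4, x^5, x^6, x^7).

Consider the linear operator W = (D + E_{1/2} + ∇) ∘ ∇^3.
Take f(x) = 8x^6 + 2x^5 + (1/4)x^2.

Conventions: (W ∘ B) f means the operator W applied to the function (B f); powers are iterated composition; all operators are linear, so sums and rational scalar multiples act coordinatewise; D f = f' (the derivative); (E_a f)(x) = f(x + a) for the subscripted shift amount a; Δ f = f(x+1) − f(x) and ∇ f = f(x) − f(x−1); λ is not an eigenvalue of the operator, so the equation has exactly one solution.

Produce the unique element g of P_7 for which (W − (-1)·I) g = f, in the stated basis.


write g with unknown coordinates in the stated basis and equate coefficients in (W − (-1)·I) g = f
solving from the highest basis element down gives g = 8x^6 + 2x^5 - 960x^3 - (11999/4)x^2 + 16320x - 11550
check: W g = 960x^3 + 3000x^2 - 16320x + 11550
so W g − (-1)·g = 8x^6 + 2x^5 + (1/4)x^2 = f ✓

the result is g(x) = 8x^6 + 2x^5 - 960x^3 - (11999/4)x^2 + 16320x - 11550


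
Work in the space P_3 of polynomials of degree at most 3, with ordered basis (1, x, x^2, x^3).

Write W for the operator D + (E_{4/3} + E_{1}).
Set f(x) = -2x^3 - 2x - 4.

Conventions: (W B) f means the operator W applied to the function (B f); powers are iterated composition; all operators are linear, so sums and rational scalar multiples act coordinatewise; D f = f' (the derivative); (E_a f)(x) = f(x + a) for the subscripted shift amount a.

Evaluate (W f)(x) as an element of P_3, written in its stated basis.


D f = -6x^2 - 2
E_{4/3} f = -2x^3 - 8x^2 - (38/3)x - 308/27
E_{1} f = -2x^3 - 6x^2 - 8x - 8
(E_{4/3} + E_{1}) f = -4x^3 - 14x^2 - (62/3)x - 524/27
(D + (E_{4/3} + E_{1})) f = -4x^3 - 20x^2 - (62/3)x - 578/27

g(x) = -4x^3 - 20x^2 - (62/3)x - 578/27


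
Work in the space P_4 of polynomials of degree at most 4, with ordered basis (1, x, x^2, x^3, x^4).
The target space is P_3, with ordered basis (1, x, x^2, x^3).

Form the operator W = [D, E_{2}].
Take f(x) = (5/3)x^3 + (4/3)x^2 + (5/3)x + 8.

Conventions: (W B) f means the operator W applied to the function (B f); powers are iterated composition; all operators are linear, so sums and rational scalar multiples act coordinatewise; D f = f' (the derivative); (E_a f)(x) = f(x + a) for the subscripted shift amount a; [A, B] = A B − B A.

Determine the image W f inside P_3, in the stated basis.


E_{2} f = (5/3)x^3 + (34/3)x^2 + 27x + 30
D E_{2} f = 5x^2 + (68/3)x + 27
D f = 5x^2 + (8/3)x + 5/3
E_{2} D f = 5x^2 + (68/3)x + 27
[D, E_{2}] f = 0

g(x) = 0


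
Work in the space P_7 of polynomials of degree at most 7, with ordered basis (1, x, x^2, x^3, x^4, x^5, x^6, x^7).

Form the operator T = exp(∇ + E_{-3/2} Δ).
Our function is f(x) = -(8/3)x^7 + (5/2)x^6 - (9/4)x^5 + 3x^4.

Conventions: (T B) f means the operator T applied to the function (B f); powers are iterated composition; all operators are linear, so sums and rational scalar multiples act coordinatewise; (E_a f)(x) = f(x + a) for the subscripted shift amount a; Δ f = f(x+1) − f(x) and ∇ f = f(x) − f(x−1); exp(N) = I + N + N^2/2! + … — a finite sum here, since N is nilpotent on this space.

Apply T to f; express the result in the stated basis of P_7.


g(x) = -(8/3)x^7 - (209/6)x^6 - (113/4)x^5 + (1664/3)x^4 - (578/3)x^3 - (22893/8)x^2 + (133993/48)x + 205741/192

order-1 term: -(112/3)x^6 + 198x^5 - (1595/3)x^4 + 864x^3 - (6833/8)x^2 + (7647/16)x - 22351/192
order-2 term: -224x^5 + 1830x^4 - (20050/3)x^3 + (26529/2)x^2 - (168533/12)x + 100301/16
order-3 term: -(2240/3)x^4 + 7120x^3 - 27520x^2 + 50346x - 218369/6
order-4 term: -(4480/3)x^3 + 14040x^2 - (140140/3)x + 54498
order-5 term: -1792x^2 + 13920x - 85136/3
order-6 term: -(3584/3)x + 5536
order-7 term: -1024/3
the series for exp(∇ + E_{-3/2} Δ) f terminates at order 7
exp(∇ + E_{-3/2} Δ) f = -(8/3)x^7 - (209/6)x^6 - (113/4)x^5 + (1664/3)x^4 - (578/3)x^3 - (22893/8)x^2 + (133993/48)x + 205741/192


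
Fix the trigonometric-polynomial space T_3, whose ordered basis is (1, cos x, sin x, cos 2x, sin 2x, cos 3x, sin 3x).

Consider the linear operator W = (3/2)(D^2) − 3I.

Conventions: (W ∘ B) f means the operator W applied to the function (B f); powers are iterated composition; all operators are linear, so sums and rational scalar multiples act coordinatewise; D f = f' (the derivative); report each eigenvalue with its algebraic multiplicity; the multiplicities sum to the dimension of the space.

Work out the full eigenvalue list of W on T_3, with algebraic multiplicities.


image of 1: -3
image of cos x: -(9/2)cos x
image of sin x: -(9/2)sin x
image of cos 2x: -9cos 2x
image of sin 2x: -9sin 2x
image of cos 3x: -(33/2)cos 3x
image of sin 3x: -(33/2)sin 3x
the matrix is diagonal; its diagonal is (-3, -9/2, -9/2, -9, -9, -33/2, -33/2)
for a triangular matrix the eigenvalues are the diagonal entries, with algebraic multiplicity their repetition count

λ = -33/2 (multiplicity 2), λ = -9 (multiplicity 2), λ = -9/2 (multiplicity 2), λ = -3 (multiplicity 1)


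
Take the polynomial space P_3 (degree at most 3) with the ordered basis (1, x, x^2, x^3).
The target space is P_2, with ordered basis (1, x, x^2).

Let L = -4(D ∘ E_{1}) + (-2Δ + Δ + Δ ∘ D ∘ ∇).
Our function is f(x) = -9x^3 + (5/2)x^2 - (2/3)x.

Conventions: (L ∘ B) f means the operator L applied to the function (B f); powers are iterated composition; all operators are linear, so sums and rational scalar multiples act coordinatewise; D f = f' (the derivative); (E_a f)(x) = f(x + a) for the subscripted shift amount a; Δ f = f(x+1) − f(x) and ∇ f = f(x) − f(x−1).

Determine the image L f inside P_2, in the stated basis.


E_{1} f = -9x^3 - (49/2)x^2 - (68/3)x - 43/6
D E_{1} f = -27x^2 - 49x - 68/3
(-4(D ∘ E_{1})) f = 108x^2 + 196x + 272/3
Δ f = -27x^2 - 22x - 43/6
(-2Δ) f = 54x^2 + 44x + 43/3
Δ f = -27x^2 - 22x - 43/6
∇ f = -27x^2 + 32x - 73/6
D ∇ f = -54x + 32
Δ D ∇ f = -54
(-2Δ + Δ + Δ ∘ D ∘ ∇) f = 27x^2 + 22x - 281/6
(-4(D ∘ E_{1}) + (-2Δ + Δ + Δ ∘ D ∘ ∇)) f = 135x^2 + 218x + 263/6

g(x) = 135x^2 + 218x + 263/6


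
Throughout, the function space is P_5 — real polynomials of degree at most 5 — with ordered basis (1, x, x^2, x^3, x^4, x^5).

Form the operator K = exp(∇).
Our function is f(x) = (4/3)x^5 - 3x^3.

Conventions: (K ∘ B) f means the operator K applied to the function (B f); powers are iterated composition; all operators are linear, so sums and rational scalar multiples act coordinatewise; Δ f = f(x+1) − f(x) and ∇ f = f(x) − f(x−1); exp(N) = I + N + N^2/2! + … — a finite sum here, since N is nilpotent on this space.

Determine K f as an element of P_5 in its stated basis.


the image equals g(x) = (4/3)x^5 + (20/3)x^4 - 3x^3 - (67/3)x^2 + (20/3)x + 17/3

order-1 term: (20/3)x^4 - (40/3)x^3 + (13/3)x^2 + (7/3)x - 5/3
order-2 term: (40/3)x^3 - 40x^2 + (113/3)x - 11
order-3 term: (40/3)x^2 - 40x + 91/3
order-4 term: (20/3)x - 40/3
order-5 term: 4/3
the series for exp(∇) f terminates at order 5
exp(∇) f = (4/3)x^5 + (20/3)x^4 - 3x^3 - (67/3)x^2 + (20/3)x + 17/3


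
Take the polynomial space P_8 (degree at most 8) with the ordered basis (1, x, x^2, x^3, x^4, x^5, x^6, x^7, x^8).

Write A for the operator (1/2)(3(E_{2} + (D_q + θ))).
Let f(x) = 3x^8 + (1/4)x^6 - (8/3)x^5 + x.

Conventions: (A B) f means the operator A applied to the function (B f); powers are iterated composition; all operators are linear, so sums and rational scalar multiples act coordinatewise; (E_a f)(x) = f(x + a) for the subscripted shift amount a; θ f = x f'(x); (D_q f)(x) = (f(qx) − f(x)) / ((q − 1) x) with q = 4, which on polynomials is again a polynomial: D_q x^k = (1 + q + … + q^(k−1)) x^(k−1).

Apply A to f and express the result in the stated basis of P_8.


E_{2} f = 3x^8 + 48x^7 + (1345/4)x^6 + (4033/3)x^5 + (10045/3)x^4 + (15928/3)x^3 + (15668/3)x^2 + (8723/3)x + 2102/3
D_q f = 65535x^7 + (1365/4)x^5 - (2728/3)x^4 + 1
θ f = 24x^8 + (3/2)x^6 - (40/3)x^5 + x
(D_q + θ) f = 24x^8 + 65535x^7 + (3/2)x^6 + (3935/12)x^5 - (2728/3)x^4 + x + 1
(E_{2} + (D_q + θ)) f = 27x^8 + 65583x^7 + (1351/4)x^6 + (6689/4)x^5 + 2439x^4 + (15928/3)x^3 + (15668/3)x^2 + (8726/3)x + 2105/3
(3(E_{2} + (D_q + θ))) f = 81x^8 + 196749x^7 + (4053/4)x^6 + (20067/4)x^5 + 7317x^4 + 15928x^3 + 15668x^2 + 8726x + 2105
((1/2)(3(E_{2} + (D_q + θ)))) f = (81/2)x^8 + (196749/2)x^7 + (4053/8)x^6 + (20067/8)x^5 + (7317/2)x^4 + 7964x^3 + 7834x^2 + 4363x + 2105/2

g(x) = (81/2)x^8 + (196749/2)x^7 + (4053/8)x^6 + (20067/8)x^5 + (7317/2)x^4 + 7964x^3 + 7834x^2 + 4363x + 2105/2


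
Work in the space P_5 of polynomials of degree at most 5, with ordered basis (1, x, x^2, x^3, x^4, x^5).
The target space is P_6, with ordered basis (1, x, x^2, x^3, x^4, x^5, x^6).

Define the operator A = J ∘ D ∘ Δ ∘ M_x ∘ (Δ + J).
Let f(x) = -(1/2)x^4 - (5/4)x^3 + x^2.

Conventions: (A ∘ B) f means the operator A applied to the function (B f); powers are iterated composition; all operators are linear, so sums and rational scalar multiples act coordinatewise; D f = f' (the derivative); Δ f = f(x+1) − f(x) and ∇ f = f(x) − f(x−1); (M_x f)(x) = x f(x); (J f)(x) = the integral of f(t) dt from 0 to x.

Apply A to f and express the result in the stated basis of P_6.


Δ f = -2x^3 - (27/4)x^2 - (15/4)x - 3/4
J f = -(1/10)x^5 - (5/16)x^4 + (1/3)x^3
(Δ + J) f = -(1/10)x^5 - (5/16)x^4 - (5/3)x^3 - (27/4)x^2 - (15/4)x - 3/4
M_x (Δ + J) f = -(1/10)x^6 - (5/16)x^5 - (5/3)x^4 - (27/4)x^3 - (15/4)x^2 - (3/4)x
Δ M_x (Δ + J) f = -(3/5)x^5 - (49/16)x^4 - (283/24)x^3 - (279/8)x^2 - (8779/240)x - 3199/240
D (Δ ∘ M_x) (Δ + J) f = -3x^4 - (49/4)x^3 - (283/8)x^2 - (279/4)x - 8779/240
J (D ∘ Δ ∘ M_x) (Δ + J) f = -(3/5)x^5 - (49/16)x^4 - (283/24)x^3 - (279/8)x^2 - (8779/240)x

the result is g(x) = -(3/5)x^5 - (49/16)x^4 - (283/24)x^3 - (279/8)x^2 - (8779/240)x


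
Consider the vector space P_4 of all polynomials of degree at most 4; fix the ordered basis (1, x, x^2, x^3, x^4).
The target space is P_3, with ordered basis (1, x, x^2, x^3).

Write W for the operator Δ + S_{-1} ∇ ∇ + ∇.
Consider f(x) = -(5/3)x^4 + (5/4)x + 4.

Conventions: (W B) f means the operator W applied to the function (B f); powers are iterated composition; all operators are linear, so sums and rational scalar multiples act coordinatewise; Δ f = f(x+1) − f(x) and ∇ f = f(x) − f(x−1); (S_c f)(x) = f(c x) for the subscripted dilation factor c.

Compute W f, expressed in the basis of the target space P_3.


the image equals g(x) = -(40/3)x^3 - 20x^2 - (160/3)x - 125/6

Δ f = -(20/3)x^3 - 10x^2 - (20/3)x - 5/12
∇ f = -(20/3)x^3 + 10x^2 - (20/3)x + 35/12
∇ ∇ f = -20x^2 + 40x - 70/3
S_{-1} ∇ ∇ f = -20x^2 - 40x - 70/3
∇ f = -(20/3)x^3 + 10x^2 - (20/3)x + 35/12
(Δ + S_{-1} ∇ ∇ + ∇) f = -(40/3)x^3 - 20x^2 - (160/3)x - 125/6


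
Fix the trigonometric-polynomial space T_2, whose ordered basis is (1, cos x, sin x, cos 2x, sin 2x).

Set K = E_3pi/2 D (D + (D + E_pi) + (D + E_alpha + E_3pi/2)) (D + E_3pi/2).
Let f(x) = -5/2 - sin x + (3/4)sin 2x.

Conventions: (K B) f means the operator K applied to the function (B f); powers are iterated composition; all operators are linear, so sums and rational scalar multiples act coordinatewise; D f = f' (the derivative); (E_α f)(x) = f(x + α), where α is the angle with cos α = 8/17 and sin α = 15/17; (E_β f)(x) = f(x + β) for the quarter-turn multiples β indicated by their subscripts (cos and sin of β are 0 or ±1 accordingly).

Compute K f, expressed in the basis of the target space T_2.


D f = -cos x + (3/2)cos 2x
E_3pi/2 f = -5/2 + cos x - (3/4)sin 2x
(D + E_3pi/2) f = -5/2 + (3/2)cos 2x - (3/4)sin 2x
D (D + E_3pi/2) f = -(3/2)cos 2x - 3sin 2x
D (D + E_3pi/2) f = -(3/2)cos 2x - 3sin 2x
E_pi (D + E_3pi/2) f = -5/2 + (3/2)cos 2x - (3/4)sin 2x
(D + E_pi) (D + E_3pi/2) f = -5/2 - (15/4)sin 2x
D (D + E_3pi/2) f = -(3/2)cos 2x - 3sin 2x
E_alpha (D + E_3pi/2) f = -5/2 - (843/578)cos 2x - (957/1156)sin 2x
E_3pi/2 (D + E_3pi/2) f = -5/2 - (3/2)cos 2x + (3/4)sin 2x
(D + E_alpha + E_3pi/2) (D + E_3pi/2) f = -5 - (2577/578)cos 2x - (1779/578)sin 2x
(D + (D + E_pi) + (D + E_alpha + E_3pi/2)) (D + E_3pi/2) f = -15/2 - (1722/289)cos 2x - (11361/1156)sin 2x
D (D + (D + E_pi) + (D + E_alpha + E_3pi/2)) (D + E_3pi/2) f = -(11361/578)cos 2x + (3444/289)sin 2x
E_3pi/2 D (D + (D + E_pi) + (D + E_alpha + E_3pi/2)) (D + E_3pi/2) f = (11361/578)cos 2x - (3444/289)sin 2x

g(x) = (11361/578)cos 2x - (3444/289)sin 2x


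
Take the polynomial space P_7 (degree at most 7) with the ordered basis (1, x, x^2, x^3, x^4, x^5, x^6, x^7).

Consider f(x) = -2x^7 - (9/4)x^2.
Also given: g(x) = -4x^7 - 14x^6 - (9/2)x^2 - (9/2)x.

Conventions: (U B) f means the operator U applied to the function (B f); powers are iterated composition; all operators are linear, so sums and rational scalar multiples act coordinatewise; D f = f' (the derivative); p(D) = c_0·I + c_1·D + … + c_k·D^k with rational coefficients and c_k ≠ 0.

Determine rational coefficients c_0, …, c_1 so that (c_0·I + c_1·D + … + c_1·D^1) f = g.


c_0 = 2, c_1 = 1

D^0 f = -2x^7 - (9/4)x^2
D^1 f = -14x^6 - (9/2)x
matching coefficients of g against c_0 f + c_1 Df + … from the top degree down determines the c_i
solution: c_0 = 2, c_1 = 1


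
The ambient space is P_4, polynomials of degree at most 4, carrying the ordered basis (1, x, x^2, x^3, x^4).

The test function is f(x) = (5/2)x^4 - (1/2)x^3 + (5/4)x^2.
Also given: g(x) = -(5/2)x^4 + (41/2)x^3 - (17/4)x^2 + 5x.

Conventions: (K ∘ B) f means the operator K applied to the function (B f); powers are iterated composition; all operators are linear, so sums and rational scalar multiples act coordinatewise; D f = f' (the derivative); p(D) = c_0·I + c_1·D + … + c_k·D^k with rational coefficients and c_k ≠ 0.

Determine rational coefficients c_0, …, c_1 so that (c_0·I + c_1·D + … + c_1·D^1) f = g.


D^0 f = (5/2)x^4 - (1/2)x^3 + (5/4)x^2
D^1 f = 10x^3 - (3/2)x^2 + (5/2)x
matching coefficients of g against c_0 f + c_1 Df + … from the top degree down determines the c_i
solution: c_0 = -1, c_1 = 2

p(D) = -I + 2·D, i.e. c_0 = -1, c_1 = 2


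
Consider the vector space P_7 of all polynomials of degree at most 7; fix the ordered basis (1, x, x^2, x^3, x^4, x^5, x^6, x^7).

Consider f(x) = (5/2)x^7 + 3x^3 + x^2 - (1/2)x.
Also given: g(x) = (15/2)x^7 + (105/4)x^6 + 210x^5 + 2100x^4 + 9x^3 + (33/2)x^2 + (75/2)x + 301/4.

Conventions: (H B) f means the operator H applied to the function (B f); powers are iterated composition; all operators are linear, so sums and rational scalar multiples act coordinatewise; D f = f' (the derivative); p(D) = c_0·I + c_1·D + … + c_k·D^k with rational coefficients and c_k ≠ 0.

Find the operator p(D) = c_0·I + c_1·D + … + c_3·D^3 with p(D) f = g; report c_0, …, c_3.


D^0 f = (5/2)x^7 + 3x^3 + x^2 - (1/2)x
D^1 f = (35/2)x^6 + 9x^2 + 2x - 1/2
D^2 f = 105x^5 + 18x + 2
D^3 f = 525x^4 + 18
matching coefficients of g against c_0 f + c_1 Df + … from the top degree down determines the c_i
solution: c_0 = 3, c_1 = 3/2, c_2 = 2, c_3 = 4

c_0 = 3, c_1 = 3/2, c_2 = 2, c_3 = 4


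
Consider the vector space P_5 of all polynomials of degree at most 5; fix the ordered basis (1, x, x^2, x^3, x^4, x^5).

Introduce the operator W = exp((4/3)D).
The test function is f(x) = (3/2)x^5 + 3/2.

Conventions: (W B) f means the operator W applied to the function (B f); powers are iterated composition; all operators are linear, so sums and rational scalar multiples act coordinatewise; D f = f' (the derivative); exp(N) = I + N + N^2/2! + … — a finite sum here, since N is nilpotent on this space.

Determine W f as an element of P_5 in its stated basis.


the image equals g(x) = (3/2)x^5 + 10x^4 + (80/3)x^3 + (320/9)x^2 + (640/27)x + 1267/162

order-1 term: 10x^4
order-2 term: (80/3)x^3
order-3 term: (320/9)x^2
order-4 term: (640/27)x
order-5 term: 512/81
the series for exp((4/3)D) f terminates at order 5
exp((4/3)D) f = (3/2)x^5 + 10x^4 + (80/3)x^3 + (320/9)x^2 + (640/27)x + 1267/162


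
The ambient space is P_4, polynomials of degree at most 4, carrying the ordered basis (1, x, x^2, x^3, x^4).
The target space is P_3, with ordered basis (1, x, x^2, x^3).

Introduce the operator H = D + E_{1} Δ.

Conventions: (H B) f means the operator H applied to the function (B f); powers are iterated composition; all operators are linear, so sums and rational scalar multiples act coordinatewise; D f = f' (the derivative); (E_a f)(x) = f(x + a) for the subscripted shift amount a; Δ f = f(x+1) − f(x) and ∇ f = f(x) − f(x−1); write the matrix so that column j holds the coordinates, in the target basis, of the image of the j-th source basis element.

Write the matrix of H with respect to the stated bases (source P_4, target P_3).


the matrix is [[0, 2, 3, 7, 15]; [0, 0, 4, 9, 28]; [0, 0, 0, 6, 18]; [0, 0, 0, 0, 8]] (rows listed top to bottom)

image of 1: 0
image of x: 2
image of x^2: 4x + 3
image of x^3: 6x^2 + 9x + 7
image of x^4: 8x^3 + 18x^2 + 28x + 15
each image's coordinates form column j of the matrix


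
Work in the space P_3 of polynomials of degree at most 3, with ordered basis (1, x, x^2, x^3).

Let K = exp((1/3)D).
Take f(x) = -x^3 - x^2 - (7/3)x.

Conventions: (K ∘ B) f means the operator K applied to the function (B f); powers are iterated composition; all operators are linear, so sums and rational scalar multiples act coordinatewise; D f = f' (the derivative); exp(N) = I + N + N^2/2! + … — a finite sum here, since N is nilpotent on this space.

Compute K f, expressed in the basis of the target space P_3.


order-1 term: -x^2 - (2/3)x - 7/9
order-2 term: -(1/3)x - 1/9
order-3 term: -1/27
the series for exp((1/3)D) f terminates at order 3
exp((1/3)D) f = -x^3 - 2x^2 - (10/3)x - 25/27

the image equals g(x) = -x^3 - 2x^2 - (10/3)x - 25/27


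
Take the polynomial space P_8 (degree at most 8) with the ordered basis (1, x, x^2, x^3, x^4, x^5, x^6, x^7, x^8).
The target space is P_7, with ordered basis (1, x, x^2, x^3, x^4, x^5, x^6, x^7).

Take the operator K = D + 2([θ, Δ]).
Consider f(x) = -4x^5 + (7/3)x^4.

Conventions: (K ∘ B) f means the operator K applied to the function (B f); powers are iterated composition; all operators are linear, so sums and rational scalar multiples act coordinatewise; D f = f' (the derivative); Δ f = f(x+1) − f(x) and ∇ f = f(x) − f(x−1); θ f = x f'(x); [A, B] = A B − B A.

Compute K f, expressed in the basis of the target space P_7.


D f = -20x^4 + (28/3)x^3
Δ f = -20x^4 - (92/3)x^3 - 26x^2 - (32/3)x - 5/3
θ Δ f = -80x^4 - 92x^3 - 52x^2 - (32/3)x
θ f = -20x^5 + (28/3)x^4
Δ θ f = -100x^4 - (488/3)x^3 - 144x^2 - (188/3)x - 32/3
[θ, Δ] f = 20x^4 + (212/3)x^3 + 92x^2 + 52x + 32/3
(2([θ, Δ])) f = 40x^4 + (424/3)x^3 + 184x^2 + 104x + 64/3
(D + 2([θ, Δ])) f = 20x^4 + (452/3)x^3 + 184x^2 + 104x + 64/3

g(x) = 20x^4 + (452/3)x^3 + 184x^2 + 104x + 64/3


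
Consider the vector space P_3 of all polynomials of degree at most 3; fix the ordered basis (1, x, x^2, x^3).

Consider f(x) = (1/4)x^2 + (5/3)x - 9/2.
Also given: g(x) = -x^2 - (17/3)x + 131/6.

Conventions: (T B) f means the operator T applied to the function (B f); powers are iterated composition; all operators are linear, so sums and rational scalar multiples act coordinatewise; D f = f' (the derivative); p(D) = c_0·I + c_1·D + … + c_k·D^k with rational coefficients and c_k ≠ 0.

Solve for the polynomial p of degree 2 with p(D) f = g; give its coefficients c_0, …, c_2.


D^0 f = (1/4)x^2 + (5/3)x - 9/2
D^1 f = (1/2)x + 5/3
D^2 f = 1/2
matching coefficients of g against c_0 f + c_1 Df + … from the top degree down determines the c_i
solution: c_0 = -4, c_1 = 2, c_2 = 1

c_0 = -4, c_1 = 2, c_2 = 1


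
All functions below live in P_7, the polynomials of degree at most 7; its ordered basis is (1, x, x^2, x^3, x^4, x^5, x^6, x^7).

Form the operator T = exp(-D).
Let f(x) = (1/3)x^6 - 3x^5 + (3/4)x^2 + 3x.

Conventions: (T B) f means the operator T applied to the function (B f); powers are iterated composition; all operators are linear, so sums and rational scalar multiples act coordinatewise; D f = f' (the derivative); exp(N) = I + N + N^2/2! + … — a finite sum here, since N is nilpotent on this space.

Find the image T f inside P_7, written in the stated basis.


the result is g(x) = (1/3)x^6 - 5x^5 + 20x^4 - (110/3)x^3 + (143/4)x^2 - (31/2)x + 13/12

order-1 term: -2x^5 + 15x^4 - (3/2)x - 3
order-2 term: 5x^4 - 30x^3 + 3/4
order-3 term: -(20/3)x^3 + 30x^2
order-4 term: 5x^2 - 15x
order-5 term: -2x + 3
order-6 term: 1/3
the series for exp(-D) f terminates at order 6
exp(-D) f = (1/3)x^6 - 5x^5 + 20x^4 - (110/3)x^3 + (143/4)x^2 - (31/2)x + 13/12


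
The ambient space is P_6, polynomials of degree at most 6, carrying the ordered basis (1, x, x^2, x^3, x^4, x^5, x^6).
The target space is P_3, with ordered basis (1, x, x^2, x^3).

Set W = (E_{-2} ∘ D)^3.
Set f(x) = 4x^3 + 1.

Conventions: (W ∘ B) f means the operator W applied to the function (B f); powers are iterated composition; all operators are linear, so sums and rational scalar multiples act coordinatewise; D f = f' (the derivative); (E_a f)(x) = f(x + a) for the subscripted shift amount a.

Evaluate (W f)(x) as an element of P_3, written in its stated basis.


D f = 12x^2
E_{-2} D f = 12x^2 - 48x + 48
D (E_{-2} ∘ D) f = 24x - 48
E_{-2} D (E_{-2} ∘ D) f = 24x - 96
D (E_{-2} ∘ D) (E_{-2} ∘ D) f = 24
E_{-2} D (E_{-2} ∘ D) (E_{-2} ∘ D) f = 24

the result is g(x) = 24


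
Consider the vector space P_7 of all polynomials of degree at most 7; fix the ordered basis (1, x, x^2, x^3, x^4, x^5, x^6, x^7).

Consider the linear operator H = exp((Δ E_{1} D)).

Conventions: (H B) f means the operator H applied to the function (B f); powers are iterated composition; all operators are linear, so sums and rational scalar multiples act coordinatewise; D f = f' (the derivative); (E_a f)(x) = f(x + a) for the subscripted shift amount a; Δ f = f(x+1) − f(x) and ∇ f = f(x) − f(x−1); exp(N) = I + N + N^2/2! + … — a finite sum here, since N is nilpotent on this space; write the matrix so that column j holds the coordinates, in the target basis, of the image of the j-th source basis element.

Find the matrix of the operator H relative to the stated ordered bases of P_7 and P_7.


image of 1: 1
image of x: x
image of x^2: x^2 + 2
image of x^3: x^3 + 6x + 9
image of x^4: x^4 + 12x^2 + 36x + 40
image of x^5: x^5 + 20x^3 + 90x^2 + 200x + 255
image of x^6: x^6 + 30x^4 + 180x^3 + 600x^2 + 1530x + 1956
image of x^7: x^7 + 42x^5 + 315x^4 + 1400x^3 + 5355x^2 + 13692x + 16191
each image's coordinates form column j of the matrix

the matrix is [[1, 0, 2, 9, 40, 255, 1956, 16191]; [0, 1, 0, 6, 36, 200, 1530, 13692]; [0, 0, 1, 0, 12, 90, 600, 5355]; [0, 0, 0, 1, 0, 20, 180, 1400]; [0, 0, 0, 0, 1, 0, 30, 315]; [0, 0, 0, 0, 0, 1, 0, 42]; [0, 0, 0, 0, 0, 0, 1, 0]; [0, 0, 0, 0, 0, 0, 0, 1]] (rows listed top to bottom)


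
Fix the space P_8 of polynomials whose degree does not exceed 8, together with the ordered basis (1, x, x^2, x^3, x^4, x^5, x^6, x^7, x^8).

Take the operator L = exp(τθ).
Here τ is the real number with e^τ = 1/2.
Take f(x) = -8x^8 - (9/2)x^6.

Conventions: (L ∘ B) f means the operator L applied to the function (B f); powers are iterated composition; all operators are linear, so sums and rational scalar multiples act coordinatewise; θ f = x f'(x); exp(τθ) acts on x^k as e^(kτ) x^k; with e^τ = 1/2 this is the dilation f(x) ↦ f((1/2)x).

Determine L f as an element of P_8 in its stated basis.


exp(τθ) x^k = e^(kτ) x^k; with e^τ = 1/2 this sends x^k to (1/2)^k x^k
x^6 ↦ 1/64 x^6
x^8 ↦ 1/256 x^8
applying this coordinatewise to f: exp(τθ) f = -(1/32)x^8 - (9/128)x^6

the image equals g(x) = -(1/32)x^8 - (9/128)x^6


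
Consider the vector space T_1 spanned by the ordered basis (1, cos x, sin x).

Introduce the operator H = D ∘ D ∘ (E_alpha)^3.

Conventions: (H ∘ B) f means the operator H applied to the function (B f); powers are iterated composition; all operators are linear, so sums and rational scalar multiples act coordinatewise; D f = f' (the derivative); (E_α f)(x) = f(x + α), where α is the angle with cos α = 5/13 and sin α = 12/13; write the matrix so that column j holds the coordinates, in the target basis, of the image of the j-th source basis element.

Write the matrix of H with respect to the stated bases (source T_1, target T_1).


image of 1: 0
image of cos x: (2035/2197)cos x - (828/2197)sin x
image of sin x: (828/2197)cos x + (2035/2197)sin x
each image's coordinates form column j of the matrix

the matrix is [[0, 0, 0]; [0, 2035/2197, 828/2197]; [0, -828/2197, 2035/2197]] (rows listed top to bottom)


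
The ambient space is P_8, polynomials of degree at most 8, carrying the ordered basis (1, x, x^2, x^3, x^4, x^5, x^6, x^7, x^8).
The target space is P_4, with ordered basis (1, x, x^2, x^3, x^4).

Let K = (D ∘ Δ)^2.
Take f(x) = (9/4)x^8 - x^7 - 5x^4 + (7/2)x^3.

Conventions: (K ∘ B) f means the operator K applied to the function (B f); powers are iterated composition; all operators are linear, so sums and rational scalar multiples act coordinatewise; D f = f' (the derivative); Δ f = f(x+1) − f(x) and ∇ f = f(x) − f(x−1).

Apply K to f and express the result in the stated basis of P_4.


Δ f = 18x^7 + 56x^6 + 105x^5 + (245/2)x^4 + 71x^3 + (45/2)x^2 + (3/2)x - 1/4
D Δ f = 126x^6 + 336x^5 + 525x^4 + 490x^3 + 213x^2 + 45x + 3/2
Δ (D ∘ Δ) f = 756x^5 + 3570x^4 + 7980x^3 + 9870x^2 + 6432x + 1735
D Δ (D ∘ Δ) f = 3780x^4 + 14280x^3 + 23940x^2 + 19740x + 6432

the image equals g(x) = 3780x^4 + 14280x^3 + 23940x^2 + 19740x + 6432


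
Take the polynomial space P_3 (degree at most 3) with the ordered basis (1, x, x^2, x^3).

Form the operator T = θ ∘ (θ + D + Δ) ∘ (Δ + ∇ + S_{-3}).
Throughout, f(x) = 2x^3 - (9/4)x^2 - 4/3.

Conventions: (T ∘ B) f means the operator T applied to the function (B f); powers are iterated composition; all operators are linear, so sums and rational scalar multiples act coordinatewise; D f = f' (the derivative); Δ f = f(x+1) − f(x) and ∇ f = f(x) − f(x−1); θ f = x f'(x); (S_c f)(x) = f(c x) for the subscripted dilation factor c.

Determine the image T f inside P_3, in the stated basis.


the image equals g(x) = -486x^3 - 681x^2 - 204x

Δ f = 6x^2 + (3/2)x - 1/4
∇ f = 6x^2 - (21/2)x + 17/4
S_{-3} f = -54x^3 - (81/4)x^2 - 4/3
(Δ + ∇ + S_{-3}) f = -54x^3 - (33/4)x^2 - 9x + 8/3
θ (Δ + ∇ + S_{-3}) f = -162x^3 - (33/2)x^2 - 9x
D (Δ + ∇ + S_{-3}) f = -162x^2 - (33/2)x - 9
Δ (Δ + ∇ + S_{-3}) f = -162x^2 - (357/2)x - 285/4
(θ + D + Δ) (Δ + ∇ + S_{-3}) f = -162x^3 - (681/2)x^2 - 204x - 321/4
θ (θ + D + Δ) (Δ + ∇ + S_{-3}) f = -486x^3 - 681x^2 - 204x


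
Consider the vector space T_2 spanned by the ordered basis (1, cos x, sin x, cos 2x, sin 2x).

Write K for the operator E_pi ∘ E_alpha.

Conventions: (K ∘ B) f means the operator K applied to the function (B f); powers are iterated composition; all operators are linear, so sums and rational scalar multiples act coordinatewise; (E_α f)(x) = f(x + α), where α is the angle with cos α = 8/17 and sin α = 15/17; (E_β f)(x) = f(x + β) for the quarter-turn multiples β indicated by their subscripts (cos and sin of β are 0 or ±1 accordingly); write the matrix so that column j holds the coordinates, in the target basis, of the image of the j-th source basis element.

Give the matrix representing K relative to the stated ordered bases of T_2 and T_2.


image of 1: 1
image of cos x: -(8/17)cos x + (15/17)sin x
image of sin x: -(15/17)cos x - (8/17)sin x
image of cos 2x: -(161/289)cos 2x - (240/289)sin 2x
image of sin 2x: (240/289)cos 2x - (161/289)sin 2x
each image's coordinates form column j of the matrix

the matrix is [[1, 0, 0, 0, 0]; [0, -8/17, -15/17, 0, 0]; [0, 15/17, -8/17, 0, 0]; [0, 0, 0, -161/289, 240/289]; [0, 0, 0, -240/289, -161/289]] (rows listed top to bottom)


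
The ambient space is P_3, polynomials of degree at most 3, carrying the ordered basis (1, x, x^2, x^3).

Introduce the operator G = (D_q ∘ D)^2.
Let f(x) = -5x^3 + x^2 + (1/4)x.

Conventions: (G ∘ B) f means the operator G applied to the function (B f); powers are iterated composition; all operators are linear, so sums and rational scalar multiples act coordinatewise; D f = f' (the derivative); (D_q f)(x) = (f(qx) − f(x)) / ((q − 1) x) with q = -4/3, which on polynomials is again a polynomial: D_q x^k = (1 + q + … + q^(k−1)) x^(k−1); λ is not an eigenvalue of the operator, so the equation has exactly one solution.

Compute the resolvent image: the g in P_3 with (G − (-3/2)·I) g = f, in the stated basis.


the image equals g(x) = -(10/3)x^3 + (2/3)x^2 + (1/6)x

write g with unknown coordinates in the stated basis and equate coefficients in (G − (-3/2)·I) g = f
solving from the highest basis element down gives g = -(10/3)x^3 + (2/3)x^2 + (1/6)x
check: G g = 0
so G g − (-3/2)·g = -5x^3 + x^2 + (1/4)x = f ✓


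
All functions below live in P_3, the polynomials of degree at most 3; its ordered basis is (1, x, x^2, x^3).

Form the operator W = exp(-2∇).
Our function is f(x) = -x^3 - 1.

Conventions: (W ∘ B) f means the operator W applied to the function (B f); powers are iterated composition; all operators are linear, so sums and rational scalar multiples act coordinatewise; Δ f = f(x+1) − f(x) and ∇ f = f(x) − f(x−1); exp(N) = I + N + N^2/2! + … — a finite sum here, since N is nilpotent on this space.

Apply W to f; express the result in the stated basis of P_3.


order-1 term: 6x^2 - 6x + 2
order-2 term: -12x + 12
order-3 term: 8
the series for exp(-2∇) f terminates at order 3
exp(-2∇) f = -x^3 + 6x^2 - 18x + 21

g(x) = -x^3 + 6x^2 - 18x + 21


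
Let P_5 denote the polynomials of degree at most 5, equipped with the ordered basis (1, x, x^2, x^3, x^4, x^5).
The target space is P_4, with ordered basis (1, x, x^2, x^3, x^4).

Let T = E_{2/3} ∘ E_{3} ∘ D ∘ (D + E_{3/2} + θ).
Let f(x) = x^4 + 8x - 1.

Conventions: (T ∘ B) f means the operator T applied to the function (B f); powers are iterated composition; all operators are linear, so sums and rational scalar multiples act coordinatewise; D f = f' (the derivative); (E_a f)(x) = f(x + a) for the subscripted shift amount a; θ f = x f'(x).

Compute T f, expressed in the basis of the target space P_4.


D f = 4x^3 + 8
E_{3/2} f = x^4 + 6x^3 + (27/2)x^2 + (43/2)x + 257/16
θ f = 4x^4 + 8x
(D + E_{3/2} + θ) f = 5x^4 + 10x^3 + (27/2)x^2 + (59/2)x + 385/16
D (D + E_{3/2} + θ) f = 20x^3 + 30x^2 + 27x + 59/2
E_{3} D (D + E_{3/2} + θ) f = 20x^3 + 210x^2 + 747x + 1841/2
E_{2/3} E_{3} D (D + E_{3/2} + θ) f = 20x^3 + 250x^2 + (3161/3)x + 81959/54

g(x) = 20x^3 + 250x^2 + (3161/3)x + 81959/54


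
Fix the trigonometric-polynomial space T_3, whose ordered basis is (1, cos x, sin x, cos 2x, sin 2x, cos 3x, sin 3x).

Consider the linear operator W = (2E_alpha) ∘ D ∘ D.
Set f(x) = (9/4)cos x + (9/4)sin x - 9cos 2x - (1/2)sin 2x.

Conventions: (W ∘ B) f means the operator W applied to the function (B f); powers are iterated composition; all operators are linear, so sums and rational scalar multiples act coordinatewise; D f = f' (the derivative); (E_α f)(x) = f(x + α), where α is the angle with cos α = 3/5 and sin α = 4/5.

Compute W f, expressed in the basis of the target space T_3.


g(x) = -(63/10)cos x + (9/10)sin x - (408/25)cos 2x - (1756/25)sin 2x

D f = (9/4)cos x - (9/4)sin x - cos 2x + 18sin 2x
D D f = -(9/4)cos x - (9/4)sin x + 36cos 2x + 2sin 2x
E_alpha (D ∘ D) f = -(63/20)cos x + (9/20)sin x - (204/25)cos 2x - (878/25)sin 2x
(2E_alpha) (D ∘ D) f = -(63/10)cos x + (9/10)sin x - (408/25)cos 2x - (1756/25)sin 2x


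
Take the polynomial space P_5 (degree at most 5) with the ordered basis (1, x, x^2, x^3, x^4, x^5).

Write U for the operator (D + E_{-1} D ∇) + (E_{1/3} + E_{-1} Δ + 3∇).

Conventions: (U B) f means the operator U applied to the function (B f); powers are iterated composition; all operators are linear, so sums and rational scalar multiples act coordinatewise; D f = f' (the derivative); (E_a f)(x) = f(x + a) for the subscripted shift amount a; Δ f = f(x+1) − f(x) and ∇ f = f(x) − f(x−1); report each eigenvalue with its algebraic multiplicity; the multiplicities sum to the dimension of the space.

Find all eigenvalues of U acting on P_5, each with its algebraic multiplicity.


image of 1: 1
image of x: x + 16/3
image of x^2: x^2 + (32/3)x - 17/9
image of x^3: x^3 + 16x^2 - (17/3)x - 134/27
image of x^4: x^4 + (64/3)x^3 - (34/3)x^2 - (536/27)x + 1945/81
image of x^5: x^5 + (80/3)x^4 - (170/9)x^3 - (1340/27)x^2 + (9725/81)x - 17252/243
the matrix is upper triangular; its diagonal is (1, 1, 1, 1, 1, 1)
for a triangular matrix the eigenvalues are the diagonal entries, with algebraic multiplicity their repetition count

λ = 1 (multiplicity 6)


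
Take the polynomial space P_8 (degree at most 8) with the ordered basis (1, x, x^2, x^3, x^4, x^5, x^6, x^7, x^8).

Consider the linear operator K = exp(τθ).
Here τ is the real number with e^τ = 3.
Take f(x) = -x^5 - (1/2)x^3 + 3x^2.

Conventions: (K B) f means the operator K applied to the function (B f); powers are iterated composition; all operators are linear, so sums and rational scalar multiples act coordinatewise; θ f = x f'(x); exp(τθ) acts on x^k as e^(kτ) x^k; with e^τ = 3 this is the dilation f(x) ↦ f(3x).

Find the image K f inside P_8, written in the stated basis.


exp(τθ) x^k = e^(kτ) x^k; with e^τ = 3 this sends x^k to 3^k x^k
x^2 ↦ 9 x^2
x^3 ↦ 27 x^3
x^5 ↦ 243 x^5
applying this coordinatewise to f: exp(τθ) f = -243x^5 - (27/2)x^3 + 27x^2

g(x) = -243x^5 - (27/2)x^3 + 27x^2


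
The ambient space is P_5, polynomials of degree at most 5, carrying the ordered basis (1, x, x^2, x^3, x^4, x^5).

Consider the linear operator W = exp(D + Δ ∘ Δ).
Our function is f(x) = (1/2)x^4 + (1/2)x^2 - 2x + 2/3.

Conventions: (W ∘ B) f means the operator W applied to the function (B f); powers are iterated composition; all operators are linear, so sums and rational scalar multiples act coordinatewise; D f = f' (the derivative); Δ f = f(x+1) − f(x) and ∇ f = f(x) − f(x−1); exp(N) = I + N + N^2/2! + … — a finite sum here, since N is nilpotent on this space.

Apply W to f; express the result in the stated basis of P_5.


order-1 term: 2x^3 + 6x^2 + 13x + 6
order-2 term: 3x^2 + 12x + 37/2
order-3 term: 2x + 6
order-4 term: 1/2
the series for exp(D + Δ ∘ Δ) f terminates at order 4
exp(D + Δ ∘ Δ) f = (1/2)x^4 + 2x^3 + (19/2)x^2 + 25x + 95/3

g(x) = (1/2)x^4 + 2x^3 + (19/2)x^2 + 25x + 95/3


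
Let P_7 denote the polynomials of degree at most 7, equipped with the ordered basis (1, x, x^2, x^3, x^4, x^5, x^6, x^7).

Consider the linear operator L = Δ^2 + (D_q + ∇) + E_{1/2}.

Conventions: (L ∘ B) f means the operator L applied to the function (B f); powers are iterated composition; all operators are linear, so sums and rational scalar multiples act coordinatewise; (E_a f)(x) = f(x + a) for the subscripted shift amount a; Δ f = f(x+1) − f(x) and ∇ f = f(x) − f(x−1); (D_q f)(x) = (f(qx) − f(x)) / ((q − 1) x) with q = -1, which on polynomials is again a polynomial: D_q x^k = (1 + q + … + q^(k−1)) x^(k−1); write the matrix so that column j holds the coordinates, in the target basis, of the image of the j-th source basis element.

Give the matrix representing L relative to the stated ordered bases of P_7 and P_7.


the matrix is [[1, 5/2, 5/4, 57/8, 209/16, 993/32, 3905/64, 16257/128]; [0, 1, 3, 15/4, 57/2, 1045/16, 2979/16, 27335/64]; [0, 0, 1, 11/2, 15/2, 285/4, 3135/16, 20853/32]; [0, 0, 0, 1, 6, 25/2, 285/2, 7315/16]; [0, 0, 0, 0, 1, 17/2, 75/4, 1995/8]; [0, 0, 0, 0, 0, 1, 9, 105/4]; [0, 0, 0, 0, 0, 0, 1, 23/2]; [0, 0, 0, 0, 0, 0, 0, 1]] (rows listed top to bottom)

image of 1: 1
image of x: x + 5/2
image of x^2: x^2 + 3x + 5/4
image of x^3: x^3 + (11/2)x^2 + (15/4)x + 57/8
image of x^4: x^4 + 6x^3 + (15/2)x^2 + (57/2)x + 209/16
image of x^5: x^5 + (17/2)x^4 + (25/2)x^3 + (285/4)x^2 + (1045/16)x + 993/32
image of x^6: x^6 + 9x^5 + (75/4)x^4 + (285/2)x^3 + (3135/16)x^2 + (2979/16)x + 3905/64
image of x^7: x^7 + (23/2)x^6 + (105/4)x^5 + (1995/8)x^4 + (7315/16)x^3 + (20853/32)x^2 + (27335/64)x + 16257/128
each image's coordinates form column j of the matrix
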